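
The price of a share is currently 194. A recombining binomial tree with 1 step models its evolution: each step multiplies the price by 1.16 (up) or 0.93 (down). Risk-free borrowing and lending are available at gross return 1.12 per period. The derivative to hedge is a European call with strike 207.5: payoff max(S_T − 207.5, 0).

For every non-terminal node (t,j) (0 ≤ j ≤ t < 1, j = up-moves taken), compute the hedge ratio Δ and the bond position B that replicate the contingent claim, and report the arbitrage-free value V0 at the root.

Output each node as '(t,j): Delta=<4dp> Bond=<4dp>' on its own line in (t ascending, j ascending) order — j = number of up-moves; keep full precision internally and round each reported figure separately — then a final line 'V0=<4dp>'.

Risk-neutral probability p* = (R−d)/(u−d) = (1.12−0.93)/(1.16−0.93) = 0.8261.
Terminal values V(1,·): V(1,0)=0.0000, V(1,1)=17.5400
Node (0,0) S=194.0000: V=(p*·17.5400+(1−p*)·0.0000)/1.12=12.9371; Δ=(17.5400−0.0000)/(225.0400−180.4200)=0.3931; B=V−Δ·S=-63.3238
Self-financing check: at every node Δ·S+B equals the discounted successor values.

(0,0): Delta=0.3931 Bond=-63.3238
V0=12.9371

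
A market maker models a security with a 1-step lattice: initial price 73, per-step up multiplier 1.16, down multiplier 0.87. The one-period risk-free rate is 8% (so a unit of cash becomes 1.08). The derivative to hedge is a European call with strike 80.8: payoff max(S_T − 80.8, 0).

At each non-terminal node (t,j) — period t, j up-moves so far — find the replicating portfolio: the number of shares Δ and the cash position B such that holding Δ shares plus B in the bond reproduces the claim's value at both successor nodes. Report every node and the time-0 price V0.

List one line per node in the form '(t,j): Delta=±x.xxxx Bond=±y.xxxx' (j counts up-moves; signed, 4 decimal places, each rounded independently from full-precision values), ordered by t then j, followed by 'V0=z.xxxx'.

(0,0): Delta=0.1833 Bond=-10.7778
V0=2.6015

Risk-neutral probability p* = (R−d)/(u−d) = (1.08−0.87)/(1.16−0.87) = 0.7241.
At expiry t=1: V(1,0)=0.0000, V(1,1)=3.8800
(0,0): S=73.0000. Δ = (V_up−V_dn)/(S_up−S_dn) = (3.8800−0.0000)/(84.6800−63.5100) = 0.1833. V = [p*·3.8800 + (1−p*)·0.0000]/1.08 = 2.6015. B = V − Δ·S = -10.7778.
Check: Δ(0,0)·S0 + B(0,0) = 2.6015 = V0.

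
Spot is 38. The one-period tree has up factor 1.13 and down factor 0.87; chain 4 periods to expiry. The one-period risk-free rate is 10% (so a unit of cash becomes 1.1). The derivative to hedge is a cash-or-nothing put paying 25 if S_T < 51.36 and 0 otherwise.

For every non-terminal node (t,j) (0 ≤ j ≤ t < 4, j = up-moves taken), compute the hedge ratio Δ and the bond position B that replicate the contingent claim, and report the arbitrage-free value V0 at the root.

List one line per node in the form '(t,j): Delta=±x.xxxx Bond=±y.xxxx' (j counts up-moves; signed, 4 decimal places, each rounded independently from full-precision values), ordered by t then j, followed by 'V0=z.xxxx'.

The replicating-portfolio and risk-neutral prices coincide; use p* = (1.1−0.87)/(1.13−0.87) = 0.8846 for the latter.
Payoff layer (t=4): V(4,0)=25.0000, V(4,1)=25.0000, V(4,2)=25.0000, V(4,3)=25.0000, V(4,4)=0.0000
  t=3,j=0: stock 25.0231 → up 28.2761 (V=25.0000), down 21.7701 (V=25.0000). Price 22.7273; hedge Δ=0.0000, bond B=22.7273.
  t=3,j=1: stock 32.5013 → up 36.7265 (V=25.0000), down 28.2761 (V=25.0000). Price 22.7273; hedge Δ=0.0000, bond B=22.7273.
  t=3,j=2: stock 42.2143 → up 47.7022 (V=25.0000), down 36.7265 (V=25.0000). Price 22.7273; hedge Δ=0.0000, bond B=22.7273.
  t=3,j=3: stock 54.8301 → up 61.9580 (V=0.0000), down 47.7022 (V=25.0000). Price 2.6224; hedge Δ=-1.7537, bond B=98.7762.
  t=2,j=0: stock 28.7622 → up 32.5013 (V=22.7273), down 25.0231 (V=22.7273). Price 20.6612; hedge Δ=0.0000, bond B=20.6612.
  t=2,j=1: stock 37.3578 → up 42.2143 (V=22.7273), down 32.5013 (V=22.7273). Price 20.6612; hedge Δ=0.0000, bond B=20.6612.
  t=2,j=2: stock 48.5222 → up 54.8301 (V=2.6224), down 42.2143 (V=22.7273). Price 4.4929; hedge Δ=-1.5936, bond B=81.8194.
  t=1,j=0: stock 33.0600 → up 37.3578 (V=20.6612), down 28.7622 (V=20.6612). Price 18.7829; hedge Δ=0.0000, bond B=18.7829.
  t=1,j=1: stock 42.9400 → up 48.5222 (V=4.4929), down 37.3578 (V=20.6612). Price 5.7804; hedge Δ=-1.4482, bond B=67.9661.
  t=0,j=0: stock 38.0000 → up 42.9400 (V=5.7804), down 33.0600 (V=18.7829). Price 6.6188; hedge Δ=-1.3160, bond B=56.6283.
The time-0 hedge costs 6.6188, which is the no-arbitrage price.

(0,0): Delta=-1.3160 Bond=56.6283
(1,0): Delta=0.0000 Bond=18.7829
(1,1): Delta=-1.4482 Bond=67.9661
(2,0): Delta=0.0000 Bond=20.6612
(2,1): Delta=0.0000 Bond=20.6612
(2,2): Delta=-1.5936 Bond=81.8194
(3,0): Delta=0.0000 Bond=22.7273
(3,1): Delta=0.0000 Bond=22.7273
(3,2): Delta=0.0000 Bond=22.7273
(3,3): Delta=-1.7537 Bond=98.7762
V0=6.6188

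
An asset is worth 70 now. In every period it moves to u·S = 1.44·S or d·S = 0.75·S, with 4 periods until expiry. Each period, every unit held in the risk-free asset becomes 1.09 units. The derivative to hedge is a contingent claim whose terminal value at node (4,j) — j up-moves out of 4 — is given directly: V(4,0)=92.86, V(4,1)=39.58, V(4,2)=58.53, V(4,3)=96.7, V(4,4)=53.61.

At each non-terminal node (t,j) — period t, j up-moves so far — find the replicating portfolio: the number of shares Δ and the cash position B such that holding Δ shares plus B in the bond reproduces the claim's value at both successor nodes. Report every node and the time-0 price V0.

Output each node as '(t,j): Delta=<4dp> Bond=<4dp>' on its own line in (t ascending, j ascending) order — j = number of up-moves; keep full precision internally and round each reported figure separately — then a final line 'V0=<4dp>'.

(0,0): Delta=0.1471 Bond=35.6817
(1,0): Delta=0.1169 Bond=40.4782
(1,1): Delta=0.1633 Bond=37.2612
(2,0): Delta=-0.5973 Bond=72.2436
(2,1): Delta=0.4998 Bond=15.1718
(2,2): Delta=-0.0171 Bond=66.8061
(3,0): Delta=-2.6148 Bond=138.3239
(3,1): Delta=0.4844 Bond=17.4148
(3,2): Delta=0.5081 Bond=15.6338
(3,3): Delta=-0.2988 Bond=131.6853
V0=45.9795

The replicating-portfolio and risk-neutral prices coincide; use p* = (1.09−0.75)/(1.44−0.75) = 0.4928 for the latter.
Terminal values V(4,·): V(4,0)=92.8600, V(4,1)=39.5800, V(4,2)=58.5300, V(4,3)=96.7000, V(4,4)=53.6100
Node (3,0) S=29.5312: V=(p*·39.5800+(1−p*)·92.8600)/1.09=61.1065; Δ=(39.5800−92.8600)/(42.5250−22.1484)=-2.6148; B=V−Δ·S=138.3239
Node (3,1) S=56.7000: V=(p*·58.5300+(1−p*)·39.5800)/1.09=44.8786; Δ=(58.5300−39.5800)/(81.6480−42.5250)=0.4844; B=V−Δ·S=17.4148
Node (3,2) S=108.8640: V=(p*·96.7000+(1−p*)·58.5300)/1.09=70.9527; Δ=(96.7000−58.5300)/(156.7642−81.6480)=0.5081; B=V−Δ·S=15.6338
Node (3,3) S=209.0189: V=(p*·53.6100+(1−p*)·96.7000)/1.09=69.2360; Δ=(53.6100−96.7000)/(300.9872−156.7642)=-0.2988; B=V−Δ·S=131.6853
Node (2,0) S=39.3750: V=(p*·44.8786+(1−p*)·61.1065)/1.09=48.7249; Δ=(44.8786−61.1065)/(56.7000−29.5312)=-0.5973; B=V−Δ·S=72.2436
Node (2,1) S=75.6000: V=(p*·70.9527+(1−p*)·44.8786)/1.09=52.9603; Δ=(70.9527−44.8786)/(108.8640−56.7000)=0.4998; B=V−Δ·S=15.1718
Node (2,2) S=145.1520: V=(p*·69.2360+(1−p*)·70.9527)/1.09=64.3181; Δ=(69.2360−70.9527)/(209.0189−108.8640)=-0.0171; B=V−Δ·S=66.8061
Node (1,0) S=52.5000: V=(p*·52.9603+(1−p*)·48.7249)/1.09=46.6164; Δ=(52.9603−48.7249)/(75.6000−39.3750)=0.1169; B=V−Δ·S=40.4782
Node (1,1) S=100.8000: V=(p*·64.3181+(1−p*)·52.9603)/1.09=53.7219; Δ=(64.3181−52.9603)/(145.1520−75.6000)=0.1633; B=V−Δ·S=37.2612
Node (0,0) S=70.0000: V=(p*·53.7219+(1−p*)·46.6164)/1.09=45.9795; Δ=(53.7219−46.6164)/(100.8000−52.5000)=0.1471; B=V−Δ·S=35.6817
The time-0 hedge costs 45.9795, which is the no-arbitrage price.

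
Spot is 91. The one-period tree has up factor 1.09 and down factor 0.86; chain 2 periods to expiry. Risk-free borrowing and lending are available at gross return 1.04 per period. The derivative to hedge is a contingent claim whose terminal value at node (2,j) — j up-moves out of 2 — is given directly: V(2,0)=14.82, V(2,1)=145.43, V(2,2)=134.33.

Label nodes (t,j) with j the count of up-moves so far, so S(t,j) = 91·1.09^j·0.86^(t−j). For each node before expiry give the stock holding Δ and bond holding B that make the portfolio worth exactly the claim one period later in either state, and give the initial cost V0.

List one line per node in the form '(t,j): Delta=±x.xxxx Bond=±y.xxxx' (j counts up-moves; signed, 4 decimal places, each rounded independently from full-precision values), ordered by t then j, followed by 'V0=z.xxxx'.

Risk-neutral probability p* = (R−d)/(u−d) = (1.04−0.86)/(1.09−0.86) = 0.7826.
Terminal values V(2,·): V(2,0)=14.8200, V(2,1)=145.4300, V(2,2)=134.3300
(1,0): S=78.2600. Δ = (V_up−V_dn)/(S_up−S_dn) = (145.4300−14.8200)/(85.3034−67.3036) = 7.2562. V = [p*·145.4300 + (1−p*)·14.8200]/1.04 = 112.5351. B = V − Δ·S = -455.3344.
(1,1): S=99.1900. Δ = (V_up−V_dn)/(S_up−S_dn) = (134.3300−145.4300)/(108.1171−85.3034) = -0.4865. V = [p*·134.3300 + (1−p*)·145.4300]/1.04 = 131.4837. B = V − Δ·S = 179.7446.
(0,0): S=91.0000. Δ = (V_up−V_dn)/(S_up−S_dn) = (131.4837−112.5351)/(99.1900−78.2600) = 0.9053. V = [p*·131.4837 + (1−p*)·112.5351]/1.04 = 122.4658. B = V − Δ·S = 40.0807.
The time-0 hedge costs 122.4658, which is the no-arbitrage price.

(0,0): Delta=0.9053 Bond=40.0807
(1,0): Delta=7.2562 Bond=-455.3344
(1,1): Delta=-0.4865 Bond=179.7446
V0=122.4658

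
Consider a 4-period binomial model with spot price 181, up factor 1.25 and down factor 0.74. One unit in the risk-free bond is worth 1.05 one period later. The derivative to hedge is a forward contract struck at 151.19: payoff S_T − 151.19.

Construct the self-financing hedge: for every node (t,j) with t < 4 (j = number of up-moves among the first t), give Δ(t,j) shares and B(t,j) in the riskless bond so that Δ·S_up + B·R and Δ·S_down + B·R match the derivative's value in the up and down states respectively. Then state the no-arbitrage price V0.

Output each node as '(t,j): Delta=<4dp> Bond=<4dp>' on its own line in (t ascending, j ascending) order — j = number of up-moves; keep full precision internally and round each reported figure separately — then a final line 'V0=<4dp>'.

(0,0): Delta=1.0000 Bond=-124.3844
(1,0): Delta=1.0000 Bond=-130.6036
(1,1): Delta=1.0000 Bond=-130.6036
(2,0): Delta=1.0000 Bond=-137.1338
(2,1): Delta=1.0000 Bond=-137.1338
(2,2): Delta=1.0000 Bond=-137.1338
(3,0): Delta=1.0000 Bond=-143.9905
(3,1): Delta=1.0000 Bond=-143.9905
(3,2): Delta=1.0000 Bond=-143.9905
(3,3): Delta=1.0000 Bond=-143.9905
V0=56.6156

Risk-neutral probability p* = (R−d)/(u−d) = (1.05−0.74)/(1.25−0.74) = 0.6078.
Payoff layer (t=4): V(4,0)=-96.9143, V(4,1)=-59.5081, V(4,2)=3.6781, V(4,3)=110.4116, V(4,4)=290.7045
Node (3,0) S=73.3455: V=(p*·-59.5081+(1−p*)·-96.9143)/1.05=-70.6449; Δ=(-59.5081−-96.9143)/(91.6819−54.2757)=1.0000; B=V−Δ·S=-143.9905
Node (3,1) S=123.8945: V=(p*·3.6781+(1−p*)·-59.5081)/1.05=-20.0960; Δ=(3.6781−-59.5081)/(154.8681−91.6819)=1.0000; B=V−Δ·S=-143.9905
Node (3,2) S=209.2812: V=(p*·110.4116+(1−p*)·3.6781)/1.05=65.2908; Δ=(110.4116−3.6781)/(261.6016−154.8681)=1.0000; B=V−Δ·S=-143.9905
Node (3,3) S=353.5156: V=(p*·290.7045+(1−p*)·110.4116)/1.05=209.5251; Δ=(290.7045−110.4116)/(441.8945−261.6016)=1.0000; B=V−Δ·S=-143.9905
Node (2,0) S=99.1156: V=(p*·-20.0960+(1−p*)·-70.6449)/1.05=-38.0182; Δ=(-20.0960−-70.6449)/(123.8945−73.3455)=1.0000; B=V−Δ·S=-137.1338
Node (2,1) S=167.4250: V=(p*·65.2908+(1−p*)·-20.0960)/1.05=30.2912; Δ=(65.2908−-20.0960)/(209.2812−123.8945)=1.0000; B=V−Δ·S=-137.1338
Node (2,2) S=282.8125: V=(p*·209.5251+(1−p*)·65.2908)/1.05=145.6787; Δ=(209.5251−65.2908)/(353.5156−209.2812)=1.0000; B=V−Δ·S=-137.1338
Node (1,0) S=133.9400: V=(p*·30.2912+(1−p*)·-38.0182)/1.05=3.3364; Δ=(30.2912−-38.0182)/(167.4250−99.1156)=1.0000; B=V−Δ·S=-130.6036
Node (1,1) S=226.2500: V=(p*·145.6787+(1−p*)·30.2912)/1.05=95.6464; Δ=(145.6787−30.2912)/(282.8125−167.4250)=1.0000; B=V−Δ·S=-130.6036
Node (0,0) S=181.0000: V=(p*·95.6464+(1−p*)·3.3364)/1.05=56.6156; Δ=(95.6464−3.3364)/(226.2500−133.9400)=1.0000; B=V−Δ·S=-124.3844
Each (Δ,B) replicates both successor values, so the strategy is self-financing and V0 is arbitrage-free.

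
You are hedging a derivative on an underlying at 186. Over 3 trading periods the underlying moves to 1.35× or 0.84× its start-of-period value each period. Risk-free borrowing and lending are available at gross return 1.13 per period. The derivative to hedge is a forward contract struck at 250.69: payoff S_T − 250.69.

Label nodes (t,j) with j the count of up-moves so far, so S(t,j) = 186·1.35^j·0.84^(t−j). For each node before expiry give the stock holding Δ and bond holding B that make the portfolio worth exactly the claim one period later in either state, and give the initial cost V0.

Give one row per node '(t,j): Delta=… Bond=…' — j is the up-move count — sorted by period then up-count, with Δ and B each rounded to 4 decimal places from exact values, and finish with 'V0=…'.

Since d<R<u, set p* = (R−d)/(u−d) = 0.5686; price each node as the discounted p*-expectation of its children.
Terminal payoffs: V(3,0)=-140.4471, V(3,1)=-73.5138, V(3,2)=34.0574, V(3,3)=206.9398
  t=2,j=0: stock 131.2416 → up 177.1762 (V=-73.5138), down 110.2429 (V=-140.4471). Price -90.6080; hedge Δ=1.0000, bond B=-221.8496.
  t=2,j=1: stock 210.9240 → up 284.7474 (V=34.0574), down 177.1762 (V=-73.5138). Price -10.9256; hedge Δ=1.0000, bond B=-221.8496.
  t=2,j=2: stock 338.9850 → up 457.6298 (V=206.9398), down 284.7474 (V=34.0574). Price 117.1354; hedge Δ=1.0000, bond B=-221.8496.
  t=1,j=0: stock 156.2400 → up 210.9240 (V=-10.9256), down 131.2416 (V=-90.6080). Price -40.0870; hedge Δ=1.0000, bond B=-196.3270.
  t=1,j=1: stock 251.1000 → up 338.9850 (V=117.1354), down 210.9240 (V=-10.9256). Price 54.7730; hedge Δ=1.0000, bond B=-196.3270.
  t=0,j=0: stock 186.0000 → up 251.1000 (V=54.7730), down 156.2400 (V=-40.0870). Price 12.2593; hedge Δ=1.0000, bond B=-173.7407.
Each (Δ,B) replicates both successor values, so the strategy is self-financing and V0 is arbitrage-free.

(0,0): Delta=1.0000 Bond=-173.7407
(1,0): Delta=1.0000 Bond=-196.3270
(1,1): Delta=1.0000 Bond=-196.3270
(2,0): Delta=1.0000 Bond=-221.8496
(2,1): Delta=1.0000 Bond=-221.8496
(2,2): Delta=1.0000 Bond=-221.8496
V0=12.2593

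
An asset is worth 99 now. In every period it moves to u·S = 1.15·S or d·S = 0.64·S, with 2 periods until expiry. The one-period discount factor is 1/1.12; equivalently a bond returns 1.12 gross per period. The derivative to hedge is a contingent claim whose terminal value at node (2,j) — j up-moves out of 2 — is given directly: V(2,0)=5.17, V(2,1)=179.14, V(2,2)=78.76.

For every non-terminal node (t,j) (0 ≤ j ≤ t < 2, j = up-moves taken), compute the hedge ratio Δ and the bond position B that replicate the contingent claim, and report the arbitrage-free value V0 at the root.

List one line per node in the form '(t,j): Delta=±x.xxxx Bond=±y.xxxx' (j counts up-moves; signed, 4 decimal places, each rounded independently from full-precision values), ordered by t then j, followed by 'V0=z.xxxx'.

The replicating-portfolio and risk-neutral prices coincide; use p* = (1.12−0.64)/(1.15−0.64) = 0.9412 for the latter.
At expiry t=2: V(2,0)=5.1700, V(2,1)=179.1400, V(2,2)=78.7600
  t=1,j=0: stock 63.3600 → up 72.8640 (V=179.1400), down 40.5504 (V=5.1700). Price 150.8093; hedge Δ=5.3838, bond B=-190.3083.
  t=1,j=1: stock 113.8500 → up 130.9275 (V=78.7600), down 72.8640 (V=179.1400). Price 75.5935; hedge Δ=-1.7288, bond B=272.4170.
  t=0,j=0: stock 99.0000 → up 113.8500 (V=75.5935), down 63.3600 (V=150.8093). Price 71.4446; hedge Δ=-1.4897, bond B=218.9267.
Check: Δ(0,0)·S0 + B(0,0) = 71.4446 = V0.

(0,0): Delta=-1.4897 Bond=218.9267
(1,0): Delta=5.3838 Bond=-190.3083
(1,1): Delta=-1.7288 Bond=272.4170
V0=71.4446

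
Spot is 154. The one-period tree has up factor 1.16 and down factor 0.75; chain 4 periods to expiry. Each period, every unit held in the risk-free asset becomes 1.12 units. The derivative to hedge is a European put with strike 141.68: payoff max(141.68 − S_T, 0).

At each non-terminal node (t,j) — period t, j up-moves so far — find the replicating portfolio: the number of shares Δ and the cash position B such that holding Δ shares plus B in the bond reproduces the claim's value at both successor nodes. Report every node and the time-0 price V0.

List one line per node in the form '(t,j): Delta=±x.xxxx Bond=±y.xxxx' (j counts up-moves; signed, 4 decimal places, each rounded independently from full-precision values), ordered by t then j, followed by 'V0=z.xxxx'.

(0,0): Delta=-0.0797 Bond=13.1687
(1,0): Delta=-0.4708 Bond=59.9109
(1,1): Delta=-0.0524 Bond=9.8666
(2,0): Delta=-1.0000 Bond=112.9464
(2,1): Delta=-0.4338 Bond=62.1438
(2,2): Delta=-0.0258 Bond=5.5270
(3,0): Delta=-1.0000 Bond=126.5000
(3,1): Delta=-1.0000 Bond=126.5000
(3,2): Delta=-0.3942 Bond=63.4499
(3,3): Delta=0.0000 Bond=0.0000
V0=0.8890

Under the risk-neutral measure, an up-move has probability p* = (R−d)/(u−d) = 0.9024 and values discount at R = 1.12.
At expiry t=4: V(4,0)=92.9534, V(4,1)=66.3163, V(4,2)=25.1174, V(4,3)=0.0000, V(4,4)=0.0000
(3,0): S=64.9688. Δ = (V_up−V_dn)/(S_up−S_dn) = (66.3163−92.9534)/(75.3637−48.7266) = -1.0000. V = [p*·66.3163 + (1−p*)·92.9534]/1.12 = 61.5312. B = V − Δ·S = 126.5000.
(3,1): S=100.4850. Δ = (V_up−V_dn)/(S_up−S_dn) = (25.1174−66.3163)/(116.5626−75.3637) = -1.0000. V = [p*·25.1174 + (1−p*)·66.3163]/1.12 = 26.0150. B = V − Δ·S = 126.5000.
(3,2): S=155.4168. Δ = (V_up−V_dn)/(S_up−S_dn) = (0.0000−25.1174)/(180.2835−116.5626) = -0.3942. V = [p*·0.0000 + (1−p*)·25.1174]/1.12 = 2.1879. B = V − Δ·S = 63.4499.
(3,3): S=240.3780. Δ = (V_up−V_dn)/(S_up−S_dn) = (0.0000−0.0000)/(278.8385−180.2835) = 0.0000. V = [p*·0.0000 + (1−p*)·0.0000]/1.12 = 0.0000. B = V − Δ·S = 0.0000.
(2,0): S=86.6250. Δ = (V_up−V_dn)/(S_up−S_dn) = (26.0150−61.5312)/(100.4850−64.9688) = -1.0000. V = [p*·26.0150 + (1−p*)·61.5312]/1.12 = 26.3214. B = V − Δ·S = 112.9464.
(2,1): S=133.9800. Δ = (V_up−V_dn)/(S_up−S_dn) = (2.1879−26.0150)/(155.4168−100.4850) = -0.4338. V = [p*·2.1879 + (1−p*)·26.0150]/1.12 = 4.0290. B = V − Δ·S = 62.1438.
(2,2): S=207.2224. Δ = (V_up−V_dn)/(S_up−S_dn) = (0.0000−2.1879)/(240.3780−155.4168) = -0.0258. V = [p*·0.0000 + (1−p*)·2.1879]/1.12 = 0.1906. B = V − Δ·S = 5.5270.
(1,0): S=115.5000. Δ = (V_up−V_dn)/(S_up−S_dn) = (4.0290−26.3214)/(133.9800−86.6250) = -0.4708. V = [p*·4.0290 + (1−p*)·26.3214]/1.12 = 5.5392. B = V − Δ·S = 59.9109.
(1,1): S=178.6400. Δ = (V_up−V_dn)/(S_up−S_dn) = (0.1906−4.0290)/(207.2224−133.9800) = -0.0524. V = [p*·0.1906 + (1−p*)·4.0290]/1.12 = 0.5045. B = V − Δ·S = 9.8666.
(0,0): S=154.0000. Δ = (V_up−V_dn)/(S_up−S_dn) = (0.5045−5.5392)/(178.6400−115.5000) = -0.0797. V = [p*·0.5045 + (1−p*)·5.5392]/1.12 = 0.8890. B = V − Δ·S = 13.1687.
The time-0 hedge costs 0.8890, which is the no-arbitrage price.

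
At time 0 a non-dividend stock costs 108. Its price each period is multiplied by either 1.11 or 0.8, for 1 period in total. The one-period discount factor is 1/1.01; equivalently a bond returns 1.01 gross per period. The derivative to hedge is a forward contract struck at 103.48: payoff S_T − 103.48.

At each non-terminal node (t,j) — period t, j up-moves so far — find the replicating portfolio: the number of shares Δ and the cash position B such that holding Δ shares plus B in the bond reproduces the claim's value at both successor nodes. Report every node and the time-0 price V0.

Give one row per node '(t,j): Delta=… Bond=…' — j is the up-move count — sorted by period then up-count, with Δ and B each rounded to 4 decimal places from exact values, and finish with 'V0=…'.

Risk-neutral probability p* = (R−d)/(u−d) = (1.01−0.8)/(1.11−0.8) = 0.6774.
Terminal payoffs: V(1,0)=-17.0800, V(1,1)=16.4000
Node (0,0) S=108.0000: V=(p*·16.4000+(1−p*)·-17.0800)/1.01=5.5446; Δ=(16.4000−-17.0800)/(119.8800−86.4000)=1.0000; B=V−Δ·S=-102.4554
Root portfolio cost Δ·108+B reproduces V0=5.5446.

(0,0): Delta=1.0000 Bond=-102.4554
V0=5.5446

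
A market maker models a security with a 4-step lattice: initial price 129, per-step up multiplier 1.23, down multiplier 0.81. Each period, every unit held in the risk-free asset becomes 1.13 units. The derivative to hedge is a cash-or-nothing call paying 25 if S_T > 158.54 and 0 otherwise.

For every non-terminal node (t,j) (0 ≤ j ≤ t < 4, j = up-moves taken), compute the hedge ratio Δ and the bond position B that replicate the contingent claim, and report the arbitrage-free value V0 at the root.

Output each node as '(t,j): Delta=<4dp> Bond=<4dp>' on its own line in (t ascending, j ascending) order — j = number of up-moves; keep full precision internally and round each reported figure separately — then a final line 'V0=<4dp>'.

(0,0): Delta=0.1326 Bond=-5.4797
(1,0): Delta=0.2590 Bond=-19.3973
(1,1): Delta=0.1066 Bond=-2.0655
(2,0): Delta=0.0000 Bond=0.0000
(2,1): Delta=0.3123 Bond=-28.7687
(2,2): Delta=0.0643 Bond=5.9269
(3,0): Delta=0.0000 Bond=0.0000
(3,1): Delta=0.0000 Bond=0.0000
(3,2): Delta=0.3765 Bond=-42.6675
(3,3): Delta=0.0000 Bond=22.1239
V0=11.6255

No-arbitrage ⇒ martingale measure with p* = (R−d)/(u−d) = 0.7619.
Terminal payoffs: V(4,0)=0.0000, V(4,1)=0.0000, V(4,2)=0.0000, V(4,3)=25.0000, V(4,4)=25.0000
  t=3,j=0: stock 68.5559 → up 84.3237 (V=0.0000), down 55.5303 (V=0.0000). Price 0.0000; hedge Δ=0.0000, bond B=0.0000.
  t=3,j=1: stock 104.1034 → up 128.0472 (V=0.0000), down 84.3237 (V=0.0000). Price 0.0000; hedge Δ=0.0000, bond B=0.0000.
  t=3,j=2: stock 158.0829 → up 194.4420 (V=25.0000), down 128.0472 (V=0.0000). Price 16.8563; hedge Δ=0.3765, bond B=-42.6675.
  t=3,j=3: stock 240.0518 → up 295.2638 (V=25.0000), down 194.4420 (V=25.0000). Price 22.1239; hedge Δ=0.0000, bond B=22.1239.
  t=2,j=0: stock 84.6369 → up 104.1034 (V=0.0000), down 68.5559 (V=0.0000). Price 0.0000; hedge Δ=0.0000, bond B=0.0000.
  t=2,j=1: stock 128.5227 → up 158.0829 (V=16.8563), down 104.1034 (V=0.0000). Price 11.3654; hedge Δ=0.3123, bond B=-28.7687.
  t=2,j=2: stock 195.1641 → up 240.0518 (V=22.1239), down 158.0829 (V=16.8563). Price 18.4688; hedge Δ=0.0643, bond B=5.9269.
  t=1,j=0: stock 104.4900 → up 128.5227 (V=11.3654), down 84.6369 (V=0.0000). Price 7.6631; hedge Δ=0.2590, bond B=-19.3973.
  t=1,j=1: stock 158.6700 → up 195.1641 (V=18.4688), down 128.5227 (V=11.3654). Price 14.8473; hedge Δ=0.1066, bond B=-2.0655.
  t=0,j=0: stock 129.0000 → up 158.6700 (V=14.8473), down 104.4900 (V=7.6631). Price 11.6255; hedge Δ=0.1326, bond B=-5.4797.
Each (Δ,B) replicates both successor values, so the strategy is self-financing and V0 is arbitrage-free.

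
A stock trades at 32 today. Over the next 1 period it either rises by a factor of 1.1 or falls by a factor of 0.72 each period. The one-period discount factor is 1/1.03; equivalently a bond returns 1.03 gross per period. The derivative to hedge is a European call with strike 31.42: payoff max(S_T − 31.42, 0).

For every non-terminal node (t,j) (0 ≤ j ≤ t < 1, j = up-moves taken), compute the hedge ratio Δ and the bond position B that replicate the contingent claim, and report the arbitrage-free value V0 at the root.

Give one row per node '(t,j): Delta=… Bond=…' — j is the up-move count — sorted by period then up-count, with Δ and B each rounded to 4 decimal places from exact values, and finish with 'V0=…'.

(0,0): Delta=0.3109 Bond=-6.9535
V0=2.9939

No-arbitrage ⇒ martingale measure with p* = (R−d)/(u−d) = 0.8158.
Terminal values V(1,·): V(1,0)=0.0000, V(1,1)=3.7800
Node (0,0) S=32.0000: V=(p*·3.7800+(1−p*)·0.0000)/1.03=2.9939; Δ=(3.7800−0.0000)/(35.2000−23.0400)=0.3109; B=V−Δ·S=-6.9535
Self-financing check: at every node Δ·S+B equals the discounted successor values.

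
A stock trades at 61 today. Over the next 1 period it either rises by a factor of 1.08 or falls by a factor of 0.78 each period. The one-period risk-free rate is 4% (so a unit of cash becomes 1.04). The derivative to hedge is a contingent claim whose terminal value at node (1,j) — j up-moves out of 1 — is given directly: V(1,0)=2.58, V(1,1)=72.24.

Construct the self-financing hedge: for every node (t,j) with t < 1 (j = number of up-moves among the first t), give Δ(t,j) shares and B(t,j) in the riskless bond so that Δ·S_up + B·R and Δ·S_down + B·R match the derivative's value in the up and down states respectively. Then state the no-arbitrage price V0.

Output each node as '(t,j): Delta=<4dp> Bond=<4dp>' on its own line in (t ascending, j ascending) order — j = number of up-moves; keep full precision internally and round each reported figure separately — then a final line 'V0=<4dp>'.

Under the risk-neutral measure, an up-move has probability p* = (R−d)/(u−d) = 0.8667 and values discount at R = 1.04.
Payoff layer (t=1): V(1,0)=2.5800, V(1,1)=72.2400
(0,0): S=61.0000. Δ = (V_up−V_dn)/(S_up−S_dn) = (72.2400−2.5800)/(65.8800−47.5800) = 3.8066. V = [p*·72.2400 + (1−p*)·2.5800]/1.04 = 60.5308. B = V − Δ·S = -171.6692.
Each (Δ,B) replicates both successor values, so the strategy is self-financing and V0 is arbitrage-free.

(0,0): Delta=3.8066 Bond=-171.6692
V0=60.5308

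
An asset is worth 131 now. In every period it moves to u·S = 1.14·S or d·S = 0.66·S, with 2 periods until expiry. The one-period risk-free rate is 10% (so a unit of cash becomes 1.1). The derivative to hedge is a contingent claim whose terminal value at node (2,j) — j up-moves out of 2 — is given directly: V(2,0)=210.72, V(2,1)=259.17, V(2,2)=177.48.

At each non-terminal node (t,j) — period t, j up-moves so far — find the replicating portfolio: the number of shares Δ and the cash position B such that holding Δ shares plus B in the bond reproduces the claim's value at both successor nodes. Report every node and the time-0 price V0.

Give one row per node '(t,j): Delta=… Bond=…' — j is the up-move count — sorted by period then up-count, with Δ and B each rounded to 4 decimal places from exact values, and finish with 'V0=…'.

(0,0): Delta=-1.0242 Bond=291.3590
(1,0): Delta=1.1674 Bond=131.0011
(1,1): Delta=-1.1396 Bond=337.7216
V0=157.1829

Under the risk-neutral measure, an up-move has probability p* = (R−d)/(u−d) = 0.9167 and values discount at R = 1.1.
Payoff layer (t=2): V(2,0)=210.7200, V(2,1)=259.1700, V(2,2)=177.4800
(1,0): S=86.4600. Δ = (V_up−V_dn)/(S_up−S_dn) = (259.1700−210.7200)/(98.5644−57.0636) = 1.1674. V = [p*·259.1700 + (1−p*)·210.7200]/1.1 = 231.9386. B = V − Δ·S = 131.0011.
(1,1): S=149.3400. Δ = (V_up−V_dn)/(S_up−S_dn) = (177.4800−259.1700)/(170.2476−98.5644) = -1.1396. V = [p*·177.4800 + (1−p*)·259.1700]/1.1 = 167.5341. B = V − Δ·S = 337.7216.
(0,0): S=131.0000. Δ = (V_up−V_dn)/(S_up−S_dn) = (167.5341−231.9386)/(149.3400−86.4600) = -1.0242. V = [p*·167.5341 + (1−p*)·231.9386]/1.1 = 157.1829. B = V − Δ·S = 291.3590.
The time-0 hedge costs 157.1829, which is the no-arbitrage price.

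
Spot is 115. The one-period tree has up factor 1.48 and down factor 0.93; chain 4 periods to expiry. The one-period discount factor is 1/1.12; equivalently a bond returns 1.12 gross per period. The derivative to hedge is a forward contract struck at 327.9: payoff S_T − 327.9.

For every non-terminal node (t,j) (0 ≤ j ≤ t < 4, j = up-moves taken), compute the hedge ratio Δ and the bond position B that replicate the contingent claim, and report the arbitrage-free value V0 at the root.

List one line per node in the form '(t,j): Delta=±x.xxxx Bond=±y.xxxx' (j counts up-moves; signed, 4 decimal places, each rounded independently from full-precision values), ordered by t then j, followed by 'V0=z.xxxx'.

(0,0): Delta=1.0000 Bond=-208.3864
(1,0): Delta=1.0000 Bond=-233.3927
(1,1): Delta=1.0000 Bond=-233.3927
(2,0): Delta=1.0000 Bond=-261.3999
(2,1): Delta=1.0000 Bond=-261.3999
(2,2): Delta=1.0000 Bond=-261.3999
(3,0): Delta=1.0000 Bond=-292.7679
(3,1): Delta=1.0000 Bond=-292.7679
(3,2): Delta=1.0000 Bond=-292.7679
(3,3): Delta=1.0000 Bond=-292.7679
V0=-93.3864

Under the risk-neutral measure, an up-move has probability p* = (R−d)/(u−d) = 0.3455 and values discount at R = 1.12.
Terminal payoffs: V(4,0)=-241.8740, V(4,1)=-190.9984, V(4,2)=-110.0351, V(4,3)=18.8097, V(4,4)=223.8530
(3,0): S=92.5011. Δ = (V_up−V_dn)/(S_up−S_dn) = (-190.9984−-241.8740)/(136.9016−86.0260) = 1.0000. V = [p*·-190.9984 + (1−p*)·-241.8740]/1.12 = -200.2668. B = V − Δ·S = -292.7679.
(3,1): S=147.2060. Δ = (V_up−V_dn)/(S_up−S_dn) = (-110.0351−-190.9984)/(217.8649−136.9016) = 1.0000. V = [p*·-110.0351 + (1−p*)·-190.9984]/1.12 = -145.5619. B = V − Δ·S = -292.7679.
(3,2): S=234.2633. Δ = (V_up−V_dn)/(S_up−S_dn) = (18.8097−-110.0351)/(346.7097−217.8649) = 1.0000. V = [p*·18.8097 + (1−p*)·-110.0351]/1.12 = -58.5046. B = V − Δ·S = -292.7679.
(3,3): S=372.8061. Δ = (V_up−V_dn)/(S_up−S_dn) = (223.8530−18.8097)/(551.7530−346.7097) = 1.0000. V = [p*·223.8530 + (1−p*)·18.8097]/1.12 = 80.0382. B = V − Δ·S = -292.7679.
(2,0): S=99.4635. Δ = (V_up−V_dn)/(S_up−S_dn) = (-145.5619−-200.2668)/(147.2060−92.5011) = 1.0000. V = [p*·-145.5619 + (1−p*)·-200.2668]/1.12 = -161.9364. B = V − Δ·S = -261.3999.
(2,1): S=158.2860. Δ = (V_up−V_dn)/(S_up−S_dn) = (-58.5046−-145.5619)/(234.2633−147.2060) = 1.0000. V = [p*·-58.5046 + (1−p*)·-145.5619]/1.12 = -103.1139. B = V − Δ·S = -261.3999.
(2,2): S=251.8960. Δ = (V_up−V_dn)/(S_up−S_dn) = (80.0382−-58.5046)/(372.8061−234.2633) = 1.0000. V = [p*·80.0382 + (1−p*)·-58.5046]/1.12 = -9.5039. B = V − Δ·S = -261.3999.
(1,0): S=106.9500. Δ = (V_up−V_dn)/(S_up−S_dn) = (-103.1139−-161.9364)/(158.2860−99.4635) = 1.0000. V = [p*·-103.1139 + (1−p*)·-161.9364]/1.12 = -126.4427. B = V − Δ·S = -233.3927.
(1,1): S=170.2000. Δ = (V_up−V_dn)/(S_up−S_dn) = (-9.5039−-103.1139)/(251.8960−158.2860) = 1.0000. V = [p*·-9.5039 + (1−p*)·-103.1139]/1.12 = -63.1927. B = V − Δ·S = -233.3927.
(0,0): S=115.0000. Δ = (V_up−V_dn)/(S_up−S_dn) = (-63.1927−-126.4427)/(170.2000−106.9500) = 1.0000. V = [p*·-63.1927 + (1−p*)·-126.4427]/1.12 = -93.3864. B = V − Δ·S = -208.3864.
Root portfolio cost Δ·115+B reproduces V0=-93.3864.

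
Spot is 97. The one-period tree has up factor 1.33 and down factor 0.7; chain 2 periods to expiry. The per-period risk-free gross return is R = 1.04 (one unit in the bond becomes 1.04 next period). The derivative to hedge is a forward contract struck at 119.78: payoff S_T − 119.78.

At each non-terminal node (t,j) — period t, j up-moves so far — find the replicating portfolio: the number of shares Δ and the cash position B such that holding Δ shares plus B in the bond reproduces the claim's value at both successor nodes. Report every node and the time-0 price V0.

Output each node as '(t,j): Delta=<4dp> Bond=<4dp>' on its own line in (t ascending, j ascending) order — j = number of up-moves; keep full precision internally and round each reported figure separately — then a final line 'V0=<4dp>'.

Since d<R<u, set p* = (R−d)/(u−d) = 0.5397; price each node as the discounted p*-expectation of its children.
Payoff layer (t=2): V(2,0)=-72.2500, V(2,1)=-29.4730, V(2,2)=51.8033
  t=1,j=0: stock 67.9000 → up 90.3070 (V=-29.4730), down 47.5300 (V=-72.2500). Price -47.2731; hedge Δ=1.0000, bond B=-115.1731.
  t=1,j=1: stock 129.0100 → up 171.5833 (V=51.8033), down 90.3070 (V=-29.4730). Price 13.8369; hedge Δ=1.0000, bond B=-115.1731.
  t=0,j=0: stock 97.0000 → up 129.0100 (V=13.8369), down 67.9000 (V=-47.2731). Price -13.7433; hedge Δ=1.0000, bond B=-110.7433.
Each (Δ,B) replicates both successor values, so the strategy is self-financing and V0 is arbitrage-free.

(0,0): Delta=1.0000 Bond=-110.7433
(1,0): Delta=1.0000 Bond=-115.1731
(1,1): Delta=1.0000 Bond=-115.1731
V0=-13.7433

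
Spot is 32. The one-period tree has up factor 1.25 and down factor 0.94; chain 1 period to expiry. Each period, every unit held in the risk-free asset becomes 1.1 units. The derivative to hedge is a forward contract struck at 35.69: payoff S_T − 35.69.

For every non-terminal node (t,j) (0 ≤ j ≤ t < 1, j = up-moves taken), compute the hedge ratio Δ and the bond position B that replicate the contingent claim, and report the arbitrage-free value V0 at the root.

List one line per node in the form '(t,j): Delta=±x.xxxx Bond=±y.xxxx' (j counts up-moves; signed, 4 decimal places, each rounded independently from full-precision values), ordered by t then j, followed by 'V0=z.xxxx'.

(0,0): Delta=1.0000 Bond=-32.4455
V0=-0.4455

No-arbitrage ⇒ martingale measure with p* = (R−d)/(u−d) = 0.5161.
At expiry t=1: V(1,0)=-5.6100, V(1,1)=4.3100
Node (0,0) S=32.0000: V=(p*·4.3100+(1−p*)·-5.6100)/1.1=-0.4455; Δ=(4.3100−-5.6100)/(40.0000−30.0800)=1.0000; B=V−Δ·S=-32.4455
Each (Δ,B) replicates both successor values, so the strategy is self-financing and V0 is arbitrage-free.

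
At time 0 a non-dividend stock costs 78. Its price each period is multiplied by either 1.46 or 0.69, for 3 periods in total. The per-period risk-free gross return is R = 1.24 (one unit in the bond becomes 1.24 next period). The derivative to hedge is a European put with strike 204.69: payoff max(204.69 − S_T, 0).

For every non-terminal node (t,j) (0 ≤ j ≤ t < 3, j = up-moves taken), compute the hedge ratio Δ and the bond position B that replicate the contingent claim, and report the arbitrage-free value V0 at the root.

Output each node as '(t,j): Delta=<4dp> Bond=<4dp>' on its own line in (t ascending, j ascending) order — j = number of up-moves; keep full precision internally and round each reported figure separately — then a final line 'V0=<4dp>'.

(0,0): Delta=-0.7897 Bond=98.2316
(1,0): Delta=-1.0000 Bond=133.1230
(1,1): Delta=-0.7500 Bond=117.2808
(2,0): Delta=-1.0000 Bond=165.0726
(2,1): Delta=-1.0000 Bond=165.0726
(2,2): Delta=-0.7027 Bond=137.5704
V0=36.6314

Under the risk-neutral measure, an up-move has probability p* = (R−d)/(u−d) = 0.7143 and values discount at R = 1.24.
Payoff layer (t=3): V(3,0)=179.0663, V(3,1)=150.4717, V(3,2)=89.9673, V(3,3)=0.0000
Node (2,0) S=37.1358: V=(p*·150.4717+(1−p*)·179.0663)/1.24=127.9368; Δ=(150.4717−179.0663)/(54.2183−25.6237)=-1.0000; B=V−Δ·S=165.0726
Node (2,1) S=78.5772: V=(p*·89.9673+(1−p*)·150.4717)/1.24=86.4954; Δ=(89.9673−150.4717)/(114.7227−54.2183)=-1.0000; B=V−Δ·S=165.0726
Node (2,2) S=166.2648: V=(p*·0.0000+(1−p*)·89.9673)/1.24=20.7298; Δ=(0.0000−89.9673)/(242.7466−114.7227)=-0.7027; B=V−Δ·S=137.5704
Node (1,0) S=53.8200: V=(p*·86.4954+(1−p*)·127.9368)/1.24=79.3030; Δ=(86.4954−127.9368)/(78.5772−37.1358)=-1.0000; B=V−Δ·S=133.1230
Node (1,1) S=113.8800: V=(p*·20.7298+(1−p*)·86.4954)/1.24=31.8709; Δ=(20.7298−86.4954)/(166.2648−78.5772)=-0.7500; B=V−Δ·S=117.2808
Node (0,0) S=78.0000: V=(p*·31.8709+(1−p*)·79.3030)/1.24=36.6314; Δ=(31.8709−79.3030)/(113.8800−53.8200)=-0.7897; B=V−Δ·S=98.2316
Root portfolio cost Δ·78+B reproduces V0=36.6314.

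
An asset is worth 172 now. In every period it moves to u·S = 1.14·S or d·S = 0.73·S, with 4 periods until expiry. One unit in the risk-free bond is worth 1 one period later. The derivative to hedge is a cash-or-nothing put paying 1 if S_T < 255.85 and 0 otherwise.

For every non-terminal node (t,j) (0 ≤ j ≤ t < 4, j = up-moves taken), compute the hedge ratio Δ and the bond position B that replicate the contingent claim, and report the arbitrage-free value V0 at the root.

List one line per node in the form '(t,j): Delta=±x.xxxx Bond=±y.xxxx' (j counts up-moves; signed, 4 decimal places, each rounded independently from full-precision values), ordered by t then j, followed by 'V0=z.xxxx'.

(0,0): Delta=-0.0040 Bond=1.5085
(1,0): Delta=0.0000 Bond=1.0000
(1,1): Delta=-0.0054 Bond=1.7721
(2,0): Delta=0.0000 Bond=1.0000
(2,1): Delta=0.0000 Bond=1.0000
(2,2): Delta=-0.0072 Bond=2.1725
(3,0): Delta=0.0000 Bond=1.0000
(3,1): Delta=0.0000 Bond=1.0000
(3,2): Delta=0.0000 Bond=1.0000
(3,3): Delta=-0.0096 Bond=2.7805
V0=0.8119

Since d<R<u, set p* = (R−d)/(u−d) = 0.6585; price each node as the discounted p*-expectation of its children.
Terminal payoffs: V(4,0)=1.0000, V(4,1)=1.0000, V(4,2)=1.0000, V(4,3)=1.0000, V(4,4)=0.0000
(3,0): S=66.9109. Δ = (V_up−V_dn)/(S_up−S_dn) = (1.0000−1.0000)/(76.2785−48.8450) = 0.0000. V = [p*·1.0000 + (1−p*)·1.0000]/1 = 1.0000. B = V − Δ·S = 1.0000.
(3,1): S=104.4910. Δ = (V_up−V_dn)/(S_up−S_dn) = (1.0000−1.0000)/(119.1198−76.2785) = 0.0000. V = [p*·1.0000 + (1−p*)·1.0000]/1 = 1.0000. B = V − Δ·S = 1.0000.
(3,2): S=163.1778. Δ = (V_up−V_dn)/(S_up−S_dn) = (1.0000−1.0000)/(186.0227−119.1198) = 0.0000. V = [p*·1.0000 + (1−p*)·1.0000]/1 = 1.0000. B = V − Δ·S = 1.0000.
(3,3): S=254.8256. Δ = (V_up−V_dn)/(S_up−S_dn) = (0.0000−1.0000)/(290.5011−186.0227) = -0.0096. V = [p*·0.0000 + (1−p*)·1.0000]/1 = 0.3415. B = V − Δ·S = 2.7805.
(2,0): S=91.6588. Δ = (V_up−V_dn)/(S_up−S_dn) = (1.0000−1.0000)/(104.4910−66.9109) = 0.0000. V = [p*·1.0000 + (1−p*)·1.0000]/1 = 1.0000. B = V − Δ·S = 1.0000.
(2,1): S=143.1384. Δ = (V_up−V_dn)/(S_up−S_dn) = (1.0000−1.0000)/(163.1778−104.4910) = 0.0000. V = [p*·1.0000 + (1−p*)·1.0000]/1 = 1.0000. B = V − Δ·S = 1.0000.
(2,2): S=223.5312. Δ = (V_up−V_dn)/(S_up−S_dn) = (0.3415−1.0000)/(254.8256−163.1778) = -0.0072. V = [p*·0.3415 + (1−p*)·1.0000]/1 = 0.5663. B = V − Δ·S = 2.1725.
(1,0): S=125.5600. Δ = (V_up−V_dn)/(S_up−S_dn) = (1.0000−1.0000)/(143.1384−91.6588) = 0.0000. V = [p*·1.0000 + (1−p*)·1.0000]/1 = 1.0000. B = V − Δ·S = 1.0000.
(1,1): S=196.0800. Δ = (V_up−V_dn)/(S_up−S_dn) = (0.5663−1.0000)/(223.5312−143.1384) = -0.0054. V = [p*·0.5663 + (1−p*)·1.0000]/1 = 0.7144. B = V − Δ·S = 1.7721.
(0,0): S=172.0000. Δ = (V_up−V_dn)/(S_up−S_dn) = (0.7144−1.0000)/(196.0800−125.5600) = -0.0040. V = [p*·0.7144 + (1−p*)·1.0000]/1 = 0.8119. B = V − Δ·S = 1.5085.
Each (Δ,B) replicates both successor values, so the strategy is self-financing and V0 is arbitrage-free.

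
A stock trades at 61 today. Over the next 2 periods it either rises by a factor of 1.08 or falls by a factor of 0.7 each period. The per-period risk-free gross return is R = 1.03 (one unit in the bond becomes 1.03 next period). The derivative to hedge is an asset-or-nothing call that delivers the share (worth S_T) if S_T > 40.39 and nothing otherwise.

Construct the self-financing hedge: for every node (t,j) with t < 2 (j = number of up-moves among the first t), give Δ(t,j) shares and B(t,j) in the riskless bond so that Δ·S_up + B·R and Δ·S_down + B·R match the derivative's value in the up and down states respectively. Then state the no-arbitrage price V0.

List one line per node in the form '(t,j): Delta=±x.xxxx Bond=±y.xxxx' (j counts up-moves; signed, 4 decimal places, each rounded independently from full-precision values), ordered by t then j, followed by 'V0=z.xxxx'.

(0,0): Delta=1.1647 Bond=-10.5361
(1,0): Delta=2.8421 Bond=-82.4762
(1,1): Delta=1.0000 Bond=0.0000
V0=60.5122

No-arbitrage ⇒ martingale measure with p* = (R−d)/(u−d) = 0.8684.
At expiry t=2: V(2,0)=0.0000, V(2,1)=46.1160, V(2,2)=71.1504
(1,0): S=42.7000. Δ = (V_up−V_dn)/(S_up−S_dn) = (46.1160−0.0000)/(46.1160−29.8900) = 2.8421. V = [p*·46.1160 + (1−p*)·0.0000]/1.03 = 38.8817. B = V − Δ·S = -82.4762.
(1,1): S=65.8800. Δ = (V_up−V_dn)/(S_up−S_dn) = (71.1504−46.1160)/(71.1504−46.1160) = 1.0000. V = [p*·71.1504 + (1−p*)·46.1160]/1.03 = 65.8800. B = V − Δ·S = 0.0000.
(0,0): S=61.0000. Δ = (V_up−V_dn)/(S_up−S_dn) = (65.8800−38.8817)/(65.8800−42.7000) = 1.1647. V = [p*·65.8800 + (1−p*)·38.8817]/1.03 = 60.5122. B = V − Δ·S = -10.5361.
Self-financing check: at every node Δ·S+B equals the discounted successor values.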